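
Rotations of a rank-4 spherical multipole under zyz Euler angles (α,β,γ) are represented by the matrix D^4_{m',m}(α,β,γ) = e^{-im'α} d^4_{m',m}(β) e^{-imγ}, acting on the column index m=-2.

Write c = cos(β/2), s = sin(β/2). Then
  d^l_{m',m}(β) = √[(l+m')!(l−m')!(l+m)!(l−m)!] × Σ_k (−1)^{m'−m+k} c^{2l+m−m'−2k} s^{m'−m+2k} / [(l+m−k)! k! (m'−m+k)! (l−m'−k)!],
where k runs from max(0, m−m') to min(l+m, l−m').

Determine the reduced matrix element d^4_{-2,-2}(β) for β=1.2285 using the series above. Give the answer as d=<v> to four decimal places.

d^4_{-2,-2}(β=1.2285) via the finite sum:
c=cos(1.228500/2)=0.817206, s=sin(1.228500/2)=0.576346; N=√[2·720·2·720]=1440.000000
The bounds max(0,m−m')=0 and min(l+m,l−m')=2 give 3 terms
  k=0: (−1)^0·1440.0000/(1440)·0.8172^8·0.5763^0 = +0.198908
  k=1: (−1)^1·1440.0000/(120)·0.8172^6·0.5763^2 = -1.187235
  k=2: (−1)^2·1440.0000/(96)·0.8172^4·0.5763^4 = +0.738159
d^4_{-2,-2}(1.2285) = +0.198908 -1.187235 +0.738159 = -0.250168

d=-0.2502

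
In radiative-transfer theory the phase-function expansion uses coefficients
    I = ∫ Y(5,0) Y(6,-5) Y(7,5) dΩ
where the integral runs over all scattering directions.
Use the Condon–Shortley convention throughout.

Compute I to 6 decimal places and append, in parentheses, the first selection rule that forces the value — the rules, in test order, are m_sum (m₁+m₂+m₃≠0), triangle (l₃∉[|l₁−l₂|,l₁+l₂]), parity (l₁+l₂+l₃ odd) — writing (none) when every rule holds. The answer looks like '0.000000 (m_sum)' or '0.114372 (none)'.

Checks pass: Σm=0; 18 even; l₃=7∈[1,11].
(2·5+1)(2·6+1)(2·7+1) = 2145
Δ: 4! 6! 8! / 19! → 1/174594420
sum: t=0:+1/4147200 t=1:−1/207360 t=2:+1/82944 t=3:−1/207360 t=4:+1/4147200 = 1/345600
3j²(5 6 7; 0 0 0) = Δ·Π!·Σ² = 420/46189  (sign -1)
sum: t=0:+1/14515200 t=1:−1/11612160 = -1/58060800
3j²(5 6 7; 0 -5 5) = Δ·Π!·Σ² = 55/58786  (sign -1)
combine: 4πI² = 2145·420/46189·55/58786 = 24750/1356277
take √, sign +1: I = 0.03810733
No selection rule forces the value: the integral is nonzero (none).

0.038107 (none)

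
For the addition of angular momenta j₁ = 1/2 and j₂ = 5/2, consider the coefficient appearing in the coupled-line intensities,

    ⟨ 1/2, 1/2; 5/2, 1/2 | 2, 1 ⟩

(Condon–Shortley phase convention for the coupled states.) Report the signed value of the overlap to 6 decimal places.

+0.577350

j₁+j₂−J=1  J+j₁−j₂=0  J−j₁+j₂=4  j₁+j₂+J+1=6
(j₁±m₁, j₂±m₂, J±M) = (1,0,3,2,3,1)
P² = 12
sum k=0..0:
  [0] +1/6 = 1/6
S = 1/6
C² = P²·S² = 1/3 ; C = +0.577350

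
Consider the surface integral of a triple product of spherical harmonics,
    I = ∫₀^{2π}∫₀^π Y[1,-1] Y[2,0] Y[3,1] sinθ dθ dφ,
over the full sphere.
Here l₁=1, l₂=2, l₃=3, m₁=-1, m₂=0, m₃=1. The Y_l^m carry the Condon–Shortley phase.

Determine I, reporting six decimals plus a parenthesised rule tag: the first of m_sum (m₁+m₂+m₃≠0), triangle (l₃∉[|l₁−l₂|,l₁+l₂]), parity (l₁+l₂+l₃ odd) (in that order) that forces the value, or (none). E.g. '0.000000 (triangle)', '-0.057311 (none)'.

-0.202301 (none)

Checks pass: Σm=0; 6 even; l₃=3∈[1,3].
(2·1+1)(2·2+1)(2·3+1) = 105
Δ: 0! 2! 4! / 7! → 1/105
sum: t=0:+1/4 = 1/4
3j²(1 2 3; 0 0 0) = Δ·Π!·Σ² = 3/35  (sign -1)
sum: t=0:+1/8 = 1/8
3j²(1 2 3; -1 0 1) = Δ·Π!·Σ² = 2/35  (sign +1)
combine: 4πI² = 105·3/35·2/35 = 18/35
take √, sign -1: I = -0.20230066
No selection rule forces the value: the integral is nonzero (none).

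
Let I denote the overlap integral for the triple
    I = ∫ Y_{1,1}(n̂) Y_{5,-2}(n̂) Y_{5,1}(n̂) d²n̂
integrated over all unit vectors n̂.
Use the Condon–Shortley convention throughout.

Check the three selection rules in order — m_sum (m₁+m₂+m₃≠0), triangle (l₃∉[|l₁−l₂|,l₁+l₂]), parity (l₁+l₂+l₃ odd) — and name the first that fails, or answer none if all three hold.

parity

azimuthal sum: 1 − 2 + 1 = 0  ✓
4 ≤ 5 ≤ 6 (triangle on l)  ✓
L = 1 + 5 + 5 = 11 (odd)  ✗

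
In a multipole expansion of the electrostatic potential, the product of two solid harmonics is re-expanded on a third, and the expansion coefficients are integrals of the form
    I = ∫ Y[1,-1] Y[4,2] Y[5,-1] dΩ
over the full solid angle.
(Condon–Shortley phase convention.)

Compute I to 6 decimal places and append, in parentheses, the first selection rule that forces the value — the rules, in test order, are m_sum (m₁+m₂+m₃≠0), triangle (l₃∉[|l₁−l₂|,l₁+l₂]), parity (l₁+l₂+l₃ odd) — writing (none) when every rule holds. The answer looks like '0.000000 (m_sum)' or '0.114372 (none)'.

m-sum 0 ✓  L=10 even ✓  3≤5≤5 ✓
Π(2lᵢ+1) = 3×9×11 = 297
triangle coeff Δ(1,4,5) = 1/495
Σ_t [0,0]: t=0:+1/576 = 1/576
(3j)²=5/99 [(1 4 5; 0 0 0)], sign=-1
Σ_t [0,0]: t=0:+1/2880 = 1/2880
(3j)²=2/165 [(1 4 5; -1 2 -1)], sign=+1
⇒ 4πI² = 2/11
I = (-1)√(2/11/(4π)) = -0.12028562
No selection rule forces the value: the integral is nonzero (none).

-0.120286 (none)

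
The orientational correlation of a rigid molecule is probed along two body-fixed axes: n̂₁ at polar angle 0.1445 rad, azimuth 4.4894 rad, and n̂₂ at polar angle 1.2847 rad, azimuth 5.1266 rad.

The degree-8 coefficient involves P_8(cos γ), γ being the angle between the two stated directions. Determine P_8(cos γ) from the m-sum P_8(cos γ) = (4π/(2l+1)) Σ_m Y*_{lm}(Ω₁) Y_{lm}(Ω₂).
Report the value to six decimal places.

-0.274396

Addition theorem: P_8(cos γ) = (4π/17) Σ_m Y*_{lm}(Ω₁) Y_{lm}(Ω₂), m = −8…8:
  term(m=-8) = +0.000000+0.000000i   from Y*(Ω₁)=-0.000000-0.000000i, Y(Ω₂)=-0.364362+0.063331i
  term(m=-7) = -0.000000+0.000001i   from Y*(Ω₁)=+0.000003+0.000000i, Y(Ω₂)=-0.104333+0.422468i
  term(m=-6) = -0.000002+0.000002i   from Y*(Ω₁)=-0.000011+0.000045i, Y(Ω₂)=+0.045249+0.034852i
  term(m=-5) = +0.000196-0.000009i   from Y*(Ω₁)=-0.000523-0.000256i, Y(Ω₂)=-0.295411+0.161483i
  term(m=-4) = +0.000862+0.000581i   from Y*(Ω₁)=+0.003459-0.004287i, Y(Ω₂)=+0.016215+0.187971i
  term(m=-3) = -0.003300-0.009306i   from Y*(Ω₁)=+0.023910+0.030244i, Y(Ω₂)=-0.242433-0.082542i
  term(m=-2) = +0.013100-0.042895i   from Y*(Ω₁)=-0.171801+0.082139i, Y(Ω₂)=-0.159226+0.173552i
  term(m=-1) = -0.101910+0.075434i   from Y*(Ω₁)=-0.130081-0.573653i, Y(Ω₂)=-0.086752-0.197322i
  term(m=+0) = -0.189098+0.000000i   from Y*(Ω₁)=+0.765023-0.000000i, Y(Ω₂)=-0.247179+0.000000i
  term(m=+1) = -0.101910-0.075434i   from Y*(Ω₁)=+0.130081-0.573653i, Y(Ω₂)=+0.086752-0.197322i
  term(m=+2) = +0.013100+0.042895i   from Y*(Ω₁)=-0.171801-0.082139i, Y(Ω₂)=-0.159226-0.173552i
  term(m=+3) = -0.003300+0.009306i   from Y*(Ω₁)=-0.023910+0.030244i, Y(Ω₂)=+0.242433-0.082542i
  term(m=+4) = +0.000862-0.000581i   from Y*(Ω₁)=+0.003459+0.004287i, Y(Ω₂)=+0.016215-0.187971i
  term(m=+5) = +0.000196+0.000009i   from Y*(Ω₁)=+0.000523-0.000256i, Y(Ω₂)=+0.295411+0.161483i
  term(m=+6) = -0.000002-0.000002i   from Y*(Ω₁)=-0.000011-0.000045i, Y(Ω₂)=+0.045249-0.034852i
  term(m=+7) = -0.000000-0.000001i   from Y*(Ω₁)=-0.000003+0.000000i, Y(Ω₂)=+0.104333+0.422468i
  term(m=+8) = +0.000000-0.000000i   from Y*(Ω₁)=-0.000000+0.000000i, Y(Ω₂)=-0.364362-0.063331i
Σ over m = -0.371207+0.000000i; ×(4π/17) → -0.274396+0.000000i. Real part: -0.274396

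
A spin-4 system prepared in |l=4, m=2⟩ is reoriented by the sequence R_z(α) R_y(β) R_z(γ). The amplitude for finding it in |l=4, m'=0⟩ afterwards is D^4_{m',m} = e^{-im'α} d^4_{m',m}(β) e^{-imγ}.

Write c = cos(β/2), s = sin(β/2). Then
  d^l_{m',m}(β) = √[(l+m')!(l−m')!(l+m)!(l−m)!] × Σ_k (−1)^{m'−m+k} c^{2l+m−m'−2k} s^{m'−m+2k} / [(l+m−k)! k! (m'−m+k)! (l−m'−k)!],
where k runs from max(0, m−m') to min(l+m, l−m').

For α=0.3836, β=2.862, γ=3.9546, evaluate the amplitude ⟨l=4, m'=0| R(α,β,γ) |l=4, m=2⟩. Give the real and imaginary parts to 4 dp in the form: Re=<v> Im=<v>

First d^4_{0,2}(β=2.8620), then the phase factors e^{-i(0)α} and e^{-i(2)γ}:
Half-angle: c=0.139341, s=0.990244. N=√(24·24·720·2)=910.735966
k: max(0,(2)−(0))=2 … min(4+(2),4−(0))=4
  k=2: (−1)^0·910.7360/(96)·0.1393^6·0.9902^2 = +0.000068
  k=3: (−1)^1·910.7360/(36)·0.1393^4·0.9902^4 = -0.009170
  k=4: (−1)^2·910.7360/(96)·0.1393^2·0.9902^6 = +0.173675
d^4_{0,2}(2.8620) = +0.000068 -0.009170 +0.173675 = +0.164572
D = (+1.000000+0.000000i)·(+0.164572)·(-0.055190-0.998476i) = -0.009083-0.164322i

Re=-0.0091 Im=-0.1643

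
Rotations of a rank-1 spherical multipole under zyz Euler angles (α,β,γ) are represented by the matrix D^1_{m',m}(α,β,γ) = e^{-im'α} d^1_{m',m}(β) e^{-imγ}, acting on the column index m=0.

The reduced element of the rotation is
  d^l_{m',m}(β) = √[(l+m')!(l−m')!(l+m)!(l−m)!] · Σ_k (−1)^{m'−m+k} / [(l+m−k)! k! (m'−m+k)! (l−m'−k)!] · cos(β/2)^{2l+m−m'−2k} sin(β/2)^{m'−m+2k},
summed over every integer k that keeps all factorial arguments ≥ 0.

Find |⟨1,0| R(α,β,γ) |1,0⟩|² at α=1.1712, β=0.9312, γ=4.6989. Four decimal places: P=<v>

D^1_{0,0}(1.1712,0.9312,4.6989) = e^{-i·0·1.1712}·d^1_{0,0}(0.9312)·e^{-i·0·4.6989}. Compute d first:
With c≡cos(β/2)=0.893552 and s≡sin(β/2)=0.448959, N=[1·1·1·1]^{1/2}=1.000000
The bounds max(0,m−m')=0 and min(l+m,l−m')=1 give 2 terms
  k=0: (−1)^0·1.0000/(1)·0.8936^2·0.4490^0 = +0.798436
  k=1: (−1)^1·1.0000/(1)·0.8936^0·0.4490^2 = -0.201564
d^1_{0,0}(0.9312) = +0.798436 -0.201564 = +0.596872
|D^1_{0,0}|² = |d^1_{0,0}(β)|² = (+0.596872)² = 0.356256 (the z-rotation phases have unit modulus)

P=0.3563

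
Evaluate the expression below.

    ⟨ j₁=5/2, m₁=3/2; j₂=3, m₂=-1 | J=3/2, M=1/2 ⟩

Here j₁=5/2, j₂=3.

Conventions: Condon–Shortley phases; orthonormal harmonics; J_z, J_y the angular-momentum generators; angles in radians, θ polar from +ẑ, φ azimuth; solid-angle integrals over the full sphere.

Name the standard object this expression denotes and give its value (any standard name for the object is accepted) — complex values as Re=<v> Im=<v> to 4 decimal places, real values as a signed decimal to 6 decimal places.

Clebsch–Gordan coefficient, −√(7/30) ≈ -0.483046

This is a Clebsch–Gordan (vector-coupling) coefficient.
j₁+j₂−J=4  J+j₁−j₂=1  J−j₁+j₂=2  j₁+j₂+J+1=8
(j₁±m₁, j₂±m₂, J±M) = (4,1,2,4,2,1)
P² = 384/35
sum k=0..1:
  [0] +1/48 = 1/48
  [1] −1/6 = -1/6
S = -7/48
C² = P²·S² = 7/30 ; C = -0.483046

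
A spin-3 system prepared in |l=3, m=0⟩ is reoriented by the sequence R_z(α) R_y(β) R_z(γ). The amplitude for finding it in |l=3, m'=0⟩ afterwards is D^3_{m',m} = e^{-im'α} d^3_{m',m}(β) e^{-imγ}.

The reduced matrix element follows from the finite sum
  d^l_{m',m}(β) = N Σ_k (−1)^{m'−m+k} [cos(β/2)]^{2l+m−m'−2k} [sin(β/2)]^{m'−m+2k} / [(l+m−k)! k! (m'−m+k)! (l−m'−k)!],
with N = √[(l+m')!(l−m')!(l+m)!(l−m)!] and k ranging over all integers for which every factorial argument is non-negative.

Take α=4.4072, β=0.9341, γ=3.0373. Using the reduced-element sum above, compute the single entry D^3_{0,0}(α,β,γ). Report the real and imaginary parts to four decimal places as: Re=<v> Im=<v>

Re=-0.3664 Im=0.0000

Split into d^3_{0,0}(β=0.9341) × two z-phases.
c=cos(0.934100/2)=0.892900, s=sin(0.934100/2)=0.450254; N=√[6·6·6·6]=36.000000
k: max(0,(0)−(0))=0 … min(3+(0),3−(0))=3
  k=0: (−1)^0·36.0000/(36)·0.8929^6·0.4503^0 = +0.506778
  k=1: (−1)^1·36.0000/(4)·0.8929^4·0.4503^2 = -1.159765
  k=2: (−1)^2·36.0000/(4)·0.8929^2·0.4503^4 = +0.294903
  k=3: (−1)^3·36.0000/(36)·0.8929^0·0.4503^6 = -0.008332
d^3_{0,0}(0.9341) = +0.506778 -1.159765 +0.294903 -0.008332 = -0.366416
Phases: e^{-i·(0)·4.4072}=+1.000000+0.000000i, e^{-i·(0)·3.0373}=+1.000000+0.000000i ⇒ D=-0.366416+0.000000i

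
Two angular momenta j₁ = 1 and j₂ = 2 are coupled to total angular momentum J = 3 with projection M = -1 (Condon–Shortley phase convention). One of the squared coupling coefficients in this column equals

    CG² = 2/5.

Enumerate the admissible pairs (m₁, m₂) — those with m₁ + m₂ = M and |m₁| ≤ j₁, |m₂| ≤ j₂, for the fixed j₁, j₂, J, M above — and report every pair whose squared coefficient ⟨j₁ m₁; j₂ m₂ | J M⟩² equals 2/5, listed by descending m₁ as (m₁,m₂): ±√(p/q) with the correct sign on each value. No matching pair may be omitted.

Admissible pairs with m₁+m₂ = M = -1: (-1,0), (0,-1), (1,-2)
  (m₁,m₂)=(1,-2): CG² = 1/15, CG = +√(1/15)
  (m₁,m₂)=(0,-1): CG² = 8/15, CG = +√(8/15)
  (m₁,m₂)=(-1,0): CG² = 2/5, CG = +√(2/5)   ← matches the target
Pairs with CG² = 2/5: (-1,0): +√(2/5)

(-1,0): +√(2/5)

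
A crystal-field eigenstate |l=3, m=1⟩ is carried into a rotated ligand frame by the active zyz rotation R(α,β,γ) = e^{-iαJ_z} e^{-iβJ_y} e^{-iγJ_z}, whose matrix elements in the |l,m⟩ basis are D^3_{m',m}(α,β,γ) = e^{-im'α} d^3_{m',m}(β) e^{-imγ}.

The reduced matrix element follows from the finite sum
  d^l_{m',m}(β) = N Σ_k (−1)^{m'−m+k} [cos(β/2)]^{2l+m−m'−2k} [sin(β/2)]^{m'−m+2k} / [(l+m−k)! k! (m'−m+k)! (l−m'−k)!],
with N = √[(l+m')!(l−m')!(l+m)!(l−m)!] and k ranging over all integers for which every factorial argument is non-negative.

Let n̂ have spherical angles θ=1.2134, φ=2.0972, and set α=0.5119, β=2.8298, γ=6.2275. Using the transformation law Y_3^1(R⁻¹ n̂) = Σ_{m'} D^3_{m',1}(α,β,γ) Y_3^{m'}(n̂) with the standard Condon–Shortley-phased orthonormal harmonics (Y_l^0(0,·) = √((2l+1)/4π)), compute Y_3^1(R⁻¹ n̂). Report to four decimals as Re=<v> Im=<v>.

Re=-0.0204 Im=0.1297

Need the full column D^3_{m',1} for m'=−3..3 at α=0.5119, β=2.8298, γ=6.2275.
cos(β/2)=0.155266, sin(β/2)=0.987873
d^3_{-3,1}: single k=4 term ⇒ +0.088920;  D = -0.001831+0.088901i
d^3_{-2,1}: k∈[3..4] ⇒ +0.022822 -0.461934 = -0.439112;  D = -0.207165-0.387172i
d^3_{-1,1}: k∈[2..4] ⇒ +0.003403 -0.183673 +0.929407 = +0.749137;  D = +0.631674+0.402734i
d^3_{0,1}: k∈[1..3] ⇒ +0.000309 -0.037501 +0.506024 = +0.468832;  D = +0.468105+0.026094i
d^3_{1,1}: k∈[0..2] ⇒ +0.000014 -0.004537 +0.137755 = +0.133231;  D = +0.119605-0.058695i
d^3_{2,1}: k∈[0..1] ⇒ -0.000282 +0.022822 = +0.022540;  D = +0.012777-0.018569i
d^3_{3,1}: single k=0 term ⇒ +0.002197;  D = +0.000199-0.002188i
Y_3^{m'}(θ=1.2134,φ=2.0972) and Σ D·Y over m':
  (-0.0018+0.0889i)·(+0.3430-0.0029i)  (-0.2072-0.3872i)·(-0.1554+0.2726i)  (+0.6317+0.4027i)·(+0.0590+0.1016i)  (+0.4681+0.0261i)·(-0.3118+0.0000i)  (+0.1196-0.0587i)·(-0.0590+0.1016i)  (+0.0128-0.0186i)·(-0.1554-0.2726i)  (+0.0002-0.0022i)·(-0.3430-0.0029i)
Y_3^1(R⁻¹ n̂) = -0.020421+0.129750i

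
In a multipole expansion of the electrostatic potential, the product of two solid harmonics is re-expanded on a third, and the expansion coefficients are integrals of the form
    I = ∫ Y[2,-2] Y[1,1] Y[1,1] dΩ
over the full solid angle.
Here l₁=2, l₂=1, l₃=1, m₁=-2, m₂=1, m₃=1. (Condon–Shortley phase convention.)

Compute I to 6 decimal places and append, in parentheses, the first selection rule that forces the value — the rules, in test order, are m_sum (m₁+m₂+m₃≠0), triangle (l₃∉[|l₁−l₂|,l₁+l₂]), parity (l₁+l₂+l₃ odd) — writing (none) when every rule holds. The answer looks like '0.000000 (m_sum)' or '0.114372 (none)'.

Rules hold: Σm=0, L=4 even, 1≤1≤3.
N = 5·3·3 = 45
Δ = 2!·2!·0!/5! = 1/30
Racah Σ t=1..1: t=1:−1/1 = -1/1
⇒ 3j(2 1 1; 0 0 0)² = 2/15, sgn +1
Racah Σ t=2..2: t=2:+1/4 = 1/4
⇒ 3j(2 1 1; -2 1 1)² = 1/5, sgn +1
4πI² = N·(3j₀)²·(3jₘ)² = 6/5
I = +1·√(1.2/4π) = 0.30901936
No selection rule forces the value: the integral is nonzero (none).

0.309019 (none)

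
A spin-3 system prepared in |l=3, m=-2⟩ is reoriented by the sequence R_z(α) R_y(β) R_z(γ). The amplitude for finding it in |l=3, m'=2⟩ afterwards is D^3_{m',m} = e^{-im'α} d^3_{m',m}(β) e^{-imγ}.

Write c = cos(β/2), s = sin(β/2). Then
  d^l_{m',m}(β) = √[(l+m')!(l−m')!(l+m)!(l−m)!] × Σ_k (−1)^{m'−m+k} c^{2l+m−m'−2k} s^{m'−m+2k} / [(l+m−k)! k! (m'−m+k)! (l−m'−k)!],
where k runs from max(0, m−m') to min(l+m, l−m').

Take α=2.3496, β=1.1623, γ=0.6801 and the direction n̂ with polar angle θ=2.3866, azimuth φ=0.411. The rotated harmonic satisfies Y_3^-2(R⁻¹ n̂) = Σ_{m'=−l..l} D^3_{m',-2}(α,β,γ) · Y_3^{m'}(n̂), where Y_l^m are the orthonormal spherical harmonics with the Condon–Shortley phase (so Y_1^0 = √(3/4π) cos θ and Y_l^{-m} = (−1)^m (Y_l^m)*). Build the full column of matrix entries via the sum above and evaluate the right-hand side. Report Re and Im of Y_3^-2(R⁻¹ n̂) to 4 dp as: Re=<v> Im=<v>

Re=0.3850 Im=-0.0373

Need the full column D^3_{m',-2} for m'=−3..3 at α=2.3496, β=1.1623, γ=0.6801.
cos(β/2)=0.835832, sin(β/2)=0.548986
d^3_{-3,-2}: single k=1 term ⇒ +0.548569;  D = -0.289073+0.466224i
d^3_{-2,-2}: k∈[0..1] ⇒ +0.340968 -0.735474 = -0.394506;  D = -0.384669+0.087550i
d^3_{-1,-2}: k∈[0..1] ⇒ -0.708199 +0.611040 = -0.097160;  D = +0.081893+0.052284i
d^3_{0,-2}: k∈[0..1] ⇒ +0.805672 -0.347570 = +0.458102;  D = +0.095763+0.447981i
d^3_{1,-2}: k∈[0..1] ⇒ -0.611040 +0.131802 = -0.479237;  D = -0.263193+0.400497i
d^3_{2,-2}: k∈[0..1] ⇒ +0.317286 -0.027376 = +0.289911;  D = -0.284280+0.056860i
d^3_{3,-2}: single k=0 term ⇒ -0.102094;  D = -0.084572-0.057189i
Y_3^{m'}(θ=2.3866,φ=0.411) and Σ D·Y over m':
  (-0.2891+0.4662i)·(+0.0445-0.1267i)  (-0.3847+0.0875i)·(-0.2379+0.2560i)  (+0.0819+0.0523i)·(+0.3354-0.1462i)  (+0.0958+0.4480i)·(+0.0946+0.0000i)  (-0.2632+0.4005i)·(-0.3354-0.1462i)  (-0.2843+0.0569i)·(-0.2379-0.2560i)  (-0.0846-0.0572i)·(-0.0445-0.1267i)
Y_3^-2(R⁻¹ n̂) = +0.385010-0.037347i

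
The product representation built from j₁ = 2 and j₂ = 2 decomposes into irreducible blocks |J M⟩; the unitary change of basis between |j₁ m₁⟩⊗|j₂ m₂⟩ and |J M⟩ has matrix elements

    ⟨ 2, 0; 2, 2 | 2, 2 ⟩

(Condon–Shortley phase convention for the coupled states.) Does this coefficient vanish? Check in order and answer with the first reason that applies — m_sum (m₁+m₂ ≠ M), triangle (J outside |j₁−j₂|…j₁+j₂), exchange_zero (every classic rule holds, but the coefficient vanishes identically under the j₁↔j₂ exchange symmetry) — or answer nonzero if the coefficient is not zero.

nonzero

m-sum: m₁+m₂ = 0+2 = 2, M = 2  ✓
triangle: |j₁−j₂| = 0 ≤ J = 2 ≤ j₁+j₂ = 4  ✓
exchange: j₁≠j₂ or m₁≠m₂ — the exchange symmetry imposes no constraint here
value check: CG = +√(2/7) = +0.534522 ≠ 0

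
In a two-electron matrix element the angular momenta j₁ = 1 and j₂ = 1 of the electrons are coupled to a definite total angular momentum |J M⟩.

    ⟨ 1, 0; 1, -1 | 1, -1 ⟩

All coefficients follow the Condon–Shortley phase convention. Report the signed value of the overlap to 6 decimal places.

triangle: 1!·1!·1!/4! = 1/24
(j±m)!: 1!·1!·0!·2!·0!·2! = 4
prefactor² = (2J+1)·Δ·N² = 1/2
  k=0: +1/(0!·1!·1!·0!·0!·1!) = 1
Σ = 1  ⇒  CG² = 1/2·1² = 1/2
CG = +√(1/2) = +0.707107

+√(1/2) = +0.707107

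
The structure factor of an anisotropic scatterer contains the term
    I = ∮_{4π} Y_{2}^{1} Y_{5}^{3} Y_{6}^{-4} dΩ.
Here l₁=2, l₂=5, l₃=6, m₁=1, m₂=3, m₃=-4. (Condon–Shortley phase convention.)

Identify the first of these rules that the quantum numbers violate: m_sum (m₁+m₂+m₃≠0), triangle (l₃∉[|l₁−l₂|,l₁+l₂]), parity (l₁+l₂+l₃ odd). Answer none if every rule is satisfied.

parity

azimuthal sum: 1 + 3 − 4 = 0  ✓
3 ≤ 6 ≤ 7 (triangle on l)  ✓
L = 2 + 5 + 6 = 13 (odd)  ✗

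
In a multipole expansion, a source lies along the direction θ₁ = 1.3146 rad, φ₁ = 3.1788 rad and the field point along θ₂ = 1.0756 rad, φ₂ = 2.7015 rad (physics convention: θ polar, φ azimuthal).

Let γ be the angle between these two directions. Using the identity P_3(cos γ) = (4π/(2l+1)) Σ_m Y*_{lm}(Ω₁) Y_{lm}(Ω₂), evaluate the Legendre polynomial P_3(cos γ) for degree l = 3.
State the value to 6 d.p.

Addition theorem: P_3(cos γ) = (4π/7) Σ_m Y*_{lm}(Ω₁) Y_{lm}(Ω₂), m = −3…3:
  m=-3: (-0.375339, -0.042071) × (-0.070456, -0.275334) = (0.014861, 0.106308)  (running Σ = (0.014861, 0.106308))
  m=-2: (0.241674, 0.018017) × (0.239504, 0.289829) = (0.052660, 0.074359)  (running Σ = (0.067521, 0.180667))
  m=-1: (0.212110, 0.007896) × (-0.033212, -0.015639) = (-0.006921, -0.003579)  (running Σ = (0.060600, 0.177087))
  m=0: (-0.253331, -0.000000) × (-0.331777, 0.000000) = (0.084049, 0.000000)  (running Σ = (0.144650, 0.177087))
  m=1: (-0.212110, 0.007896) × (0.033212, -0.015639) = (-0.006921, 0.003579)  (running Σ = (0.137729, 0.180667))
  m=2: (0.241674, -0.018017) × (0.239504, -0.289829) = (0.052660, -0.074359)  (running Σ = (0.190388, 0.106308))
  m=3: (0.375339, -0.042071) × (0.070456, -0.275334) = (0.014861, -0.106308)  (running Σ = (0.205250, 0.000000))
Total Σ_m = (0.205250, 0.000000). Multiply by 1.795196: (0.368464, 0.000000). P_3(cos γ) = 0.368464

0.368464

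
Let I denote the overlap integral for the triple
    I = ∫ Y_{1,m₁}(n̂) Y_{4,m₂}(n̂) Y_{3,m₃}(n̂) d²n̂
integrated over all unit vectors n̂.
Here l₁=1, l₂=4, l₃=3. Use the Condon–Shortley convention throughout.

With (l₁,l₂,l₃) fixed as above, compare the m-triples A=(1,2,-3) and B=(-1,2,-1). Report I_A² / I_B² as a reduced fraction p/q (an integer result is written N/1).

1/15

Same 1,4,3: normalisation and zero-m 3j drop out of the ratio.
A: Δ: 2! 0! 6! / 9! → 1/252; sum: t=0:+1/1440 = 1/1440; 3j²(1 4 3; 1 2 -3) = Δ·Π!·Σ² = 1/252  (sign +1)
B: Δ: 2! 0! 6! / 9! → 1/252; sum: t=2:+1/96 = 1/96; 3j²(1 4 3; -1 2 -1) = Δ·Π!·Σ² = 5/84  (sign +1)
I_A²/I_B² = (1/252)/(5/84) = 1/15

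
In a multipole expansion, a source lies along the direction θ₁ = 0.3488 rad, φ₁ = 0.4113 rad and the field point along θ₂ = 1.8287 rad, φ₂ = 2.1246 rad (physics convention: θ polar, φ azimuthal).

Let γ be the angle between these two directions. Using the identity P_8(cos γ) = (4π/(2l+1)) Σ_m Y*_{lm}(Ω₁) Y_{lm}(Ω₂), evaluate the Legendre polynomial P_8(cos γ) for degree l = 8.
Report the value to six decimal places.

Expand P_8 via completeness: Σ_{m} conj(Y_{8,m}) at Ω₁ times Y_{8,m} at Ω₂ —
  [-8]  conj(Y_{8,-8})(Ω₁) = (-0.000095, -0.000014) ; Y_{8,-8}(Ω₂) = (-0.109581, 0.378286) ; Δ = (0.000016, -0.000034)
  [-7]  conj(Y_{8,-7})(Ω₁) = (-0.001019, 0.000274) ; Y_{8,-7}(Ω₂) = (0.278668, 0.308254) ; Δ = (-0.000368, -0.000238)
  [-6]  conj(Y_{8,-6})(Ω₁) = (-0.005742, 0.004584) ; Y_{8,-6}(Ω₂) = (-0.007326, 0.001342) ; Δ = (0.000036, -0.000041)
  [-5]  conj(Y_{8,-5})(Ω₁) = (-0.017048, 0.032294) ; Y_{8,-5}(Ω₂) = (-0.129165, 0.330492) ; Δ = (-0.008471, -0.009805)
  [-4]  conj(Y_{8,-4})(Ω₁) = (-0.009860, 0.132281) ; Y_{8,-4}(Ω₂) = (0.073952, 0.098415) ; Δ = (-0.013748, 0.008812)
  [-3]  conj(Y_{8,-3})(Ω₁) = (0.113287, 0.323448) ; Y_{8,-3}(Ω₂) = (-0.295580, 0.026857) ; Δ = (-0.042172, -0.092562)
  [-2]  conj(Y_{8,-2})(Ω₁) = (0.387453, 0.417409) ; Y_{8,-2}(Ω₂) = (-0.078277, 0.156735) ; Δ = (-0.095751, 0.028054)
  [-1]  conj(Y_{8,-1})(Ω₁) = (0.381241, 0.166289) ; Y_{8,-1}(Ω₂) = (-0.139948, -0.226325) ; Δ = (-0.015719, -0.109556)
  [+0]  conj(Y_{8,0})(Ω₁) = (-0.291979, -0.000000) ; Y_{8,0}(Ω₂) = (-0.189288, 0.000000) ; Δ = (0.055268, 0.000000)
  [+1]  conj(Y_{8,1})(Ω₁) = (-0.381241, 0.166289) ; Y_{8,1}(Ω₂) = (0.139948, -0.226325) ; Δ = (-0.015719, 0.109556)
  [+2]  conj(Y_{8,2})(Ω₁) = (0.387453, -0.417409) ; Y_{8,2}(Ω₂) = (-0.078277, -0.156735) ; Δ = (-0.095751, -0.028054)
  [+3]  conj(Y_{8,3})(Ω₁) = (-0.113287, 0.323448) ; Y_{8,3}(Ω₂) = (0.295580, 0.026857) ; Δ = (-0.042172, 0.092562)
  [+4]  conj(Y_{8,4})(Ω₁) = (-0.009860, -0.132281) ; Y_{8,4}(Ω₂) = (0.073952, -0.098415) ; Δ = (-0.013748, -0.008812)
  [+5]  conj(Y_{8,5})(Ω₁) = (0.017048, 0.032294) ; Y_{8,5}(Ω₂) = (0.129165, 0.330492) ; Δ = (-0.008471, 0.009805)
  [+6]  conj(Y_{8,6})(Ω₁) = (-0.005742, -0.004584) ; Y_{8,6}(Ω₂) = (-0.007326, -0.001342) ; Δ = (0.000036, 0.000041)
  [+7]  conj(Y_{8,7})(Ω₁) = (0.001019, 0.000274) ; Y_{8,7}(Ω₂) = (-0.278668, 0.308254) ; Δ = (-0.000368, 0.000238)
  [+8]  conj(Y_{8,8})(Ω₁) = (-0.000095, 0.000014) ; Y_{8,8}(Ω₂) = (-0.109581, -0.378286) ; Δ = (0.000016, 0.000034)
Accumulated sum (-0.297087, 0.000000); after 4π/(2l+1) scaling, (-0.219606, 0.000000) ⇒ P_8 = -0.219606

-0.219606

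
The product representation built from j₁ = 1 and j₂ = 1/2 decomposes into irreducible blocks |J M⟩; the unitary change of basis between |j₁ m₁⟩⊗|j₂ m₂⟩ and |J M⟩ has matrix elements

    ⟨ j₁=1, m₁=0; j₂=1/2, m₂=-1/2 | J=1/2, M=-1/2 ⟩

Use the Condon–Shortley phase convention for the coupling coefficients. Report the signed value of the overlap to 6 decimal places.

triangle: 1!*1!*0!/3! = 1/6
(j±m)!: 1!*1!*0!*1!*0!*1! = 1
prefactor² = (2J+1)*Δ*N² = 1/3
  k=0: +1/(0!*1!*1!*0!*0!*0!) = 1
Σ = 1  ⇒  CG² = 1/3*1² = 1/3
CG = +√(1/3) = +0.577350

+√(1/3) ≈ +0.577350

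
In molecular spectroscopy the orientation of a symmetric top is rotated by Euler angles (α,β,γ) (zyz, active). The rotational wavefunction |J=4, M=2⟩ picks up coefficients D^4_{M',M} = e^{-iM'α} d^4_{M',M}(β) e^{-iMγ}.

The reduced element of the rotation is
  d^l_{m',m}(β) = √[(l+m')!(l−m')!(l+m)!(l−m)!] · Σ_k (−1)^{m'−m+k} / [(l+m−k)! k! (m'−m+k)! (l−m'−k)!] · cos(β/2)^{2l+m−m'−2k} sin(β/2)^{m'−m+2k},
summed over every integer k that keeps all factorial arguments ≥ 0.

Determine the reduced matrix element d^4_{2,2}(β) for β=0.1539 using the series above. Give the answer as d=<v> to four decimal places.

d^4_{2,2}(β=0.1539) via the finite sum:
Half-angle: c=0.997041, s=0.076874. N=√(720·2·720·2)=1440.000000
The bounds max(0,m−m')=0 and min(l+m,l−m')=2 give 3 terms
  k=0: (−1)^0·1440.0000/(1440)·0.9970^8·0.0769^0 = +0.976570
  k=1: (−1)^1·1440.0000/(120)·0.9970^6·0.0769^2 = -0.069666
  k=2: (−1)^2·1440.0000/(96)·0.9970^4·0.0769^4 = +0.000518
d^4_{2,2}(0.1539) = +0.976570 -0.069666 +0.000518 = +0.907422

d=0.9074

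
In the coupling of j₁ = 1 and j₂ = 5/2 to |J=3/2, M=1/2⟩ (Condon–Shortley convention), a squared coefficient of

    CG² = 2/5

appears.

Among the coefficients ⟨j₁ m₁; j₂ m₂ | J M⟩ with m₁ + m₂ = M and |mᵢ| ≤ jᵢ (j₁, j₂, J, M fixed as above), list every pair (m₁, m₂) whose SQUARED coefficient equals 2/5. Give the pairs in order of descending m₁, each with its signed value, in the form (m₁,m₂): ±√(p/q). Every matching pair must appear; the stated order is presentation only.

Admissible pairs with m₁+m₂ = M = 1/2: (-1,3/2), (0,1/2), (1,-1/2)
  (m₁,m₂)=(1,-1/2): CG² = 1/5, CG = +√(1/5)
  (m₁,m₂)=(0,1/2): CG² = 2/5, CG = −√(2/5)   ← matches the target
  (m₁,m₂)=(-1,3/2): CG² = 2/5, CG = +√(2/5)   ← matches the target
Pairs with CG² = 2/5: (0,1/2): −√(2/5); (-1,3/2): +√(2/5)

(0,1/2): −√(2/5); (-1,3/2): +√(2/5)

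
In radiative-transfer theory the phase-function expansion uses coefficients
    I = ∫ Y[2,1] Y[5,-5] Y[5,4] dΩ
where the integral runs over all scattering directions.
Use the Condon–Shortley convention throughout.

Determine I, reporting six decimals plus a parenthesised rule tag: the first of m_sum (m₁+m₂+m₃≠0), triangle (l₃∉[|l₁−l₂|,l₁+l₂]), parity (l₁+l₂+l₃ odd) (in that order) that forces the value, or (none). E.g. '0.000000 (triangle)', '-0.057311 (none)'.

-0.187924 (none)

Checks pass: Σm=0; 12 even; l₃=5∈[3,7].
(2·2+1)(2·5+1)(2·5+1) = 605
Δ: 2! 2! 8! / 13! → 1/38610
sum: t=0:+1/2880 t=1:−1/576 t=2:+1/2880 = -1/960
3j²(2 5 5; 0 0 0) = Δ·Π!·Σ² = 10/429  (sign +1)
sum: t=0:+1/80640 = 1/80640
3j²(2 5 5; 1 -5 4) = Δ·Π!·Σ² = 9/286  (sign -1)
combine: 4πI² = 605·10/429·9/286 = 75/169
take √, sign -1: I = -0.18792404
No selection rule forces the value: the integral is nonzero (none).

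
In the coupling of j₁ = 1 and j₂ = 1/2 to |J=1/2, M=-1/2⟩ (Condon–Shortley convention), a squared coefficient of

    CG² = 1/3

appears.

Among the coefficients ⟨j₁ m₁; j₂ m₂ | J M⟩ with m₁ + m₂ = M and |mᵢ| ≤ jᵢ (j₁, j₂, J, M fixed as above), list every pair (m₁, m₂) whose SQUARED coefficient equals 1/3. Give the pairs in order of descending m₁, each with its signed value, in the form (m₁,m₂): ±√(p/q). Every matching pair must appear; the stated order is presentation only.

Admissible pairs with m₁+m₂ = M = -1/2: (-1,1/2), (0,-1/2)
  (m₁,m₂)=(0,-1/2): CG² = 1/3, CG = +√(1/3)   ← matches the target
  (m₁,m₂)=(-1,1/2): CG² = 2/3, CG = −√(2/3)
Pairs with CG² = 1/3: (0,-1/2): +√(1/3)

(0,-1/2): +√(1/3)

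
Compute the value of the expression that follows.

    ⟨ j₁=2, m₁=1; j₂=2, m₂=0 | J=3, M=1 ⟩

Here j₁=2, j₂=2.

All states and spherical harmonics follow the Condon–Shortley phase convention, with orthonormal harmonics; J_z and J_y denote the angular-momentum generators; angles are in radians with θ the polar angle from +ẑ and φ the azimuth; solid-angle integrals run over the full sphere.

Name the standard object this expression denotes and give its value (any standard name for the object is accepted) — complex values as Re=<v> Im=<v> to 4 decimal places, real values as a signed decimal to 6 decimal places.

This is a Clebsch–Gordan (vector-coupling) coefficient.
j₁+j₂−J=1  J+j₁−j₂=3  J−j₁+j₂=3  j₁+j₂+J+1=8
(j₁±m₁, j₂±m₂, J±M) = (3,1,2,2,4,2)
P² = 36/5
sum k=0..1:
  [0] +1/4 = 1/4
  [1] −1/12 = -1/12
S = 1/6
C² = P²·S² = 1/5 ; C = +0.447214

Clebsch–Gordan coefficient, +√(1/5) ≈ +0.447214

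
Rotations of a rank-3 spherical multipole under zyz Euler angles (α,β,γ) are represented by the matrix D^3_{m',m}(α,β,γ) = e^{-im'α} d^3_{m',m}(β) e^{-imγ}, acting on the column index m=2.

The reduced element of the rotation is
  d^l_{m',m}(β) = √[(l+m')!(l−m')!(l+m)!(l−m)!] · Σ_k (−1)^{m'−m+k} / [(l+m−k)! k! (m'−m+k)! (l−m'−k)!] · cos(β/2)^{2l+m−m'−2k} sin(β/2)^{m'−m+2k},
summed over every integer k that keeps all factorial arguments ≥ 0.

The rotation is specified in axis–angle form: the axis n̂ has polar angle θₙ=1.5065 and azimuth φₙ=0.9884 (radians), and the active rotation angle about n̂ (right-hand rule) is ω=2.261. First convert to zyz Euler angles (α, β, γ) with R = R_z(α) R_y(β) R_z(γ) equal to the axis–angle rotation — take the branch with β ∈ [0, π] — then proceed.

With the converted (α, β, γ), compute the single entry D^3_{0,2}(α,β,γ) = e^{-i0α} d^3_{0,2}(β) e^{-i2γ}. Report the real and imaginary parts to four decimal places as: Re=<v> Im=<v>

Axis–angle → zyz. n̂ = (sinθₙcosφₙ, sinθₙsinφₙ, cosθₙ) = (+0.548890, +0.833421, +0.064252), ω = 2.2610.
R = I cosω + sinω [n̂]ₓ + (1−cosω) n̂n̂ᵀ gives
  R = [-0.143590, +0.699171, +0.700387; +0.798263, +0.500139, -0.335615; -0.584943, +0.510902, -0.629937]
β = atan2(√(R₁₃²+R₂₃²), R₃₃) = 2.252269; α = atan2(R₂₃, R₁₃) mod 2π = 5.836328; γ = atan2(R₃₂, −R₃₁) mod 2π = 0.717935
First d^3_{0,2}(β=2.2523), then the phase factors e^{-i(0)α} and e^{-i(2)γ}:
With c≡cos(β/2)=0.430153 and s≡sin(β/2)=0.902756, N=[6·6·120·1]^{1/2}=65.726707
k: max(0,(2)−(0))=2 … min(3+(2),3−(0))=3
  k=2: (−1)^0·65.7267/(12)·0.4302^4·0.9028^2 = +0.152824
  k=3: (−1)^1·65.7267/(12)·0.4302^2·0.9028^4 = -0.673113
d^3_{0,2}(2.2523) = +0.152824 -0.673113 = -0.520288
Phases: e^{-i·(0)·5.8363}=+1.000000+0.000000i, e^{-i·(2)·0.7179}=+0.134517-0.990911i ⇒ D=-0.069988+0.515560i

Re=-0.0700 Im=0.5156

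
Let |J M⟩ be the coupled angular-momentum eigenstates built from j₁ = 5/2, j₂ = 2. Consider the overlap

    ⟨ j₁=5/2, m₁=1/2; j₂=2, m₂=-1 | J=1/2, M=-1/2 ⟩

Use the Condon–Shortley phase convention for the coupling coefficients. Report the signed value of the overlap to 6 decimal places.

−√(2/15) = -0.365148

√[2·4!1!0!/6! · 3!2!1!3!0!1!] = √(24/5)
  +(−1)^1/∏(1,3,1,0,0,0)! = -1/6  (running -1/6)
⟨..|..⟩ = √(24/5)·(-1/6) = -0.365148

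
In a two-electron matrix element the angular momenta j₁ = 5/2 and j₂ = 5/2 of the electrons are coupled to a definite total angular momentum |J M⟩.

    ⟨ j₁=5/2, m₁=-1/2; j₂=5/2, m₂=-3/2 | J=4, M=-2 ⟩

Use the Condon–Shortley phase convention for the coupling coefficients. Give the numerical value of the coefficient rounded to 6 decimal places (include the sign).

√[9·1!4!4!/10! · 2!3!1!4!2!6!] = √(20736/35)
  +(−1)^0/∏(0,1,3,1,1,3)! = 1/36  (running 1/36)
  +(−1)^1/∏(1,0,2,0,2,4)! = -1/96  (running 5/288)
⟨..|..⟩ = √(20736/35)·(5/288) = +0.422577

+0.422577  (= +√(5/28))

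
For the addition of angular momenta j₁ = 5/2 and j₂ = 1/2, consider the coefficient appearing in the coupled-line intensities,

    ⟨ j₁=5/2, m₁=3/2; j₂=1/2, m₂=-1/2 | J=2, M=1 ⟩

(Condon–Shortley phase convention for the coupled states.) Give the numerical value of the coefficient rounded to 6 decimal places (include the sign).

triangle: 1!*4!*0!/6! = 24/720
(j±m)!: 4!*1!*0!*1!*3!*1! = 144
prefactor² = (2J+1)*Δ*N² = 24
  k=0: +1/(0!*1!*1!*0!*3!*0!) = 1/6
Σ = 1/6  ⇒  CG² = 24*(1/6)² = 2/3
CG = +√(2/3) = +0.816497

+0.816497  (= +√(2/3))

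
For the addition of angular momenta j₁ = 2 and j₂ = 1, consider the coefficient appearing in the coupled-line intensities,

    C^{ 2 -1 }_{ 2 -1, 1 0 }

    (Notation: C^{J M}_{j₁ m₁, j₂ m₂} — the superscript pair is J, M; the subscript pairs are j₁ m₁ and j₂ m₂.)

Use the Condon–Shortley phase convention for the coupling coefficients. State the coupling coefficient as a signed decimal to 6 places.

-0.408248

j₁+j₂−J=1  J+j₁−j₂=3  J−j₁+j₂=1  j₁+j₂+J+1=6
(j₁±m₁, j₂±m₂, J±M) = (1,3,1,1,1,3)
P² = 3/2
sum k=0..1:
  [0] +1/6 = 1/6
  [1] −1/2 = -1/2
S = -1/3
C² = P²·S² = 1/6 ; C = -0.408248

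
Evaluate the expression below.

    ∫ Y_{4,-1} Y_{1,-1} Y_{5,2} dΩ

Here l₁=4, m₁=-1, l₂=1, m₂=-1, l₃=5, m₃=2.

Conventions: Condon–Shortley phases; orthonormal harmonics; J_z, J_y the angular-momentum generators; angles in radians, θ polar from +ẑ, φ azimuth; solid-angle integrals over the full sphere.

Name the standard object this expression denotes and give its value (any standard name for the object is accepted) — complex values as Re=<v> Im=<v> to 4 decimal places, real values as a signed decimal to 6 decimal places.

This is a Gaunt coefficient — the integral of a triple product of spherical harmonics over the sphere.
m-sum 0 ✓  L=10 even ✓  3≤5≤5 ✓
Π(2lᵢ+1) = 9×3×11 = 297
triangle coeff Δ(4,1,5) = 1/495
Σ_t [0,0]: t=0:+1/576 = 1/576
(3j)²=5/99 [(4 1 5; 0 0 0)], sign=-1
Σ_t [0,0]: t=0:+1/1440 = 1/1440
(3j)²=7/165 [(4 1 5; -1 -1 2)], sign=-1
⇒ 4πI² = 7/11
I = (+1)√(7/11/(4π)) = 0.22503380

Gaunt coefficient, +0.225034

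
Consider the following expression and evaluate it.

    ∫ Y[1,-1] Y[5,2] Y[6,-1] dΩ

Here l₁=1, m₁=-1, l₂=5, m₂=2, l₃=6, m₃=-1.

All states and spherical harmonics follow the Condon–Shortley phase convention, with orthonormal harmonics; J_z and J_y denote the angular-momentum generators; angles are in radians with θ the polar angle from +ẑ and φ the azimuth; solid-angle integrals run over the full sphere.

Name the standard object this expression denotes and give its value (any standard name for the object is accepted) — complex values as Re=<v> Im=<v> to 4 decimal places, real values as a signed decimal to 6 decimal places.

Gaunt coefficient, -0.129207

This is a Gaunt coefficient — the integral of a triple product of spherical harmonics over the sphere.
Rules hold: Σm=0, L=12 even, 4≤6≤6.
N = 3·11·13 = 429
Δ = 0!·2!·10!/13! = 1/858
Racah Σ t=0..0: t=0:+1/14400 = 1/14400
⇒ 3j(1 5 6; 0 0 0)² = 6/143, sgn +1
Racah Σ t=0..0: t=0:+1/60480 = 1/60480
⇒ 3j(1 5 6; -1 2 -1)² = 5/429, sgn -1
4πI² = N·(3j₀)²·(3jₘ)² = 30/143
I = -1·√(0.20979/4π) = -0.12920749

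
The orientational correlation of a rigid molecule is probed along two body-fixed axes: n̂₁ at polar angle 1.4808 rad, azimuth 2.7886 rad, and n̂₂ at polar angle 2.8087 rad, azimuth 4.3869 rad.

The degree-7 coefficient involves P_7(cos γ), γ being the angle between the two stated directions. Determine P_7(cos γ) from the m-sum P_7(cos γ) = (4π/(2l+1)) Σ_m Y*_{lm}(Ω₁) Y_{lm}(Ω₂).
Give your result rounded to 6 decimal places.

0.189405

Expand P_7 via completeness: Σ_{m} conj(Y_{7,m}) at Ω₁ times Y_{7,m} at Ω₂ —
  term(m=-7) = (0.000019, 0.000095)   from Y*(Ω₁)=(0.380778, 0.302072), Y(Ω₂)=(0.000151, 0.000129)
  term(m=-6) = (0.000349, -0.000058)   from Y*(Ω₁)=(-0.085381, -0.140152), Y(Ω₂)=(-0.000803, 0.001998)
  term(m=-5) = (0.000640, 0.004625)   from Y*(Ω₁)=(-0.062092, -0.315760), Y(Ω₂)=(-0.014486, -0.000821)
  term(m=-4) = (0.012718, -0.001405)   from Y*(Ω₁)=(-0.029713, 0.185504), Y(Ω₂)=(-0.018090, -0.065661)
  term(m=-3) = (0.005006, 0.060536)   from Y*(Ω₁)=(-0.132549, 0.235958), Y(Ω₂)=(0.185956, -0.125677)
  term(m=-2) = (0.095757, -0.005273)   from Y*(Ω₁)=(0.149880, -0.127784), Y(Ω₂)=(0.387335, 0.295052)
  term(m=-1) = (0.003797, 0.138004)   from Y*(Ω₁)=(0.235287, -0.086685), Y(Ω₂)=(-0.176060, 0.521670)
  term(m=+0) = (-0.010484, -0.000000)   from Y*(Ω₁)=(-0.199457, -0.000000), Y(Ω₂)=(0.052560, 0.000000)
  term(m=+1) = (0.003797, -0.138004)   from Y*(Ω₁)=(-0.235287, -0.086685), Y(Ω₂)=(0.176060, 0.521670)
  term(m=+2) = (0.095757, 0.005273)   from Y*(Ω₁)=(0.149880, 0.127784), Y(Ω₂)=(0.387335, -0.295052)
  term(m=+3) = (0.005006, -0.060536)   from Y*(Ω₁)=(0.132549, 0.235958), Y(Ω₂)=(-0.185956, -0.125677)
  term(m=+4) = (0.012718, 0.001405)   from Y*(Ω₁)=(-0.029713, -0.185504), Y(Ω₂)=(-0.018090, 0.065661)
  term(m=+5) = (0.000640, -0.004625)   from Y*(Ω₁)=(0.062092, -0.315760), Y(Ω₂)=(0.014486, -0.000821)
  term(m=+6) = (0.000349, 0.000058)   from Y*(Ω₁)=(-0.085381, 0.140152), Y(Ω₂)=(-0.000803, -0.001998)
  term(m=+7) = (0.000019, -0.000095)   from Y*(Ω₁)=(-0.380778, 0.302072), Y(Ω₂)=(-0.000151, 0.000129)
Σ over m = (0.226086, 0.000000); ×(4π/15) → (0.189405, 0.000000). Real part: 0.189405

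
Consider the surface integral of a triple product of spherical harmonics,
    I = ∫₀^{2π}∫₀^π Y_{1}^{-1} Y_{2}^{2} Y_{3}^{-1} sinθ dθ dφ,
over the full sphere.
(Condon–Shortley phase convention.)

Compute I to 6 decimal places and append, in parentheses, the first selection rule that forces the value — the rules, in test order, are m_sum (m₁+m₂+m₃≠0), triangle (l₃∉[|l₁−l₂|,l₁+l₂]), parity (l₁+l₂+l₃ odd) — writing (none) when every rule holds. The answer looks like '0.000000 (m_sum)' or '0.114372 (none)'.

Checks pass: Σm=0; 6 even; l₃=3∈[1,3].
(2·1+1)(2·2+1)(2·3+1) = 105
Δ: 0! 2! 4! / 7! → 1/105
sum: t=0:+1/4 = 1/4
3j²(1 2 3; 0 0 0) = Δ·Π!·Σ² = 3/35  (sign -1)
sum: t=0:+1/48 = 1/48
3j²(1 2 3; -1 2 -1) = Δ·Π!·Σ² = 1/105  (sign +1)
combine: 4πI² = 105·3/35·1/105 = 3/35
take √, sign -1: I = -0.08258890
No selection rule forces the value: the integral is nonzero (none).

-0.082589 (none)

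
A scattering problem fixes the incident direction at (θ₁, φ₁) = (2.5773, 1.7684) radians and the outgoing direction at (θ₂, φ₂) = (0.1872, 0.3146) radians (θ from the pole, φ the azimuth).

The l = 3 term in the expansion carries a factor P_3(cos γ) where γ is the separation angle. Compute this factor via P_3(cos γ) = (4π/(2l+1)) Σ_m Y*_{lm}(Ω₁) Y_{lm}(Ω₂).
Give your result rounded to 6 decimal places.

-0.143423

Summing Y*_{l m}(θ₁,φ₁)·Y_{l m}(θ₂,φ₂) over m ∈ [−3, 3]; prefactor 4π/(2·3+1) = 1.795196:
  m=-3: Y*=+0.035658-0.052934i  Y=+0.001578-0.002178i  product -0.000059-0.000161i
  m=-2: Y*=+0.227960+0.095095i  Y=+0.028119-0.020468i  product +0.008356-0.001992i
  m=-1: Y*=-0.087201+0.435535i  Y=+0.218873-0.071223i  product +0.011934+0.101538i
  m=+0: Y*=-0.179685-0.000000i  Y=+0.669815+0.000000i  product -0.120356-0.000000i
  m=+1: Y*=+0.087201+0.435535i  Y=-0.218873-0.071223i  product +0.011934-0.101538i
  m=+2: Y*=+0.227960-0.095095i  Y=+0.028119+0.020468i  product +0.008356+0.001992i
  m=+3: Y*=-0.035658-0.052934i  Y=-0.001578-0.002178i  product -0.000059+0.000161i
Accumulated sum -0.079893+0.000000i; after 4π/(2l+1) scaling, -0.143423+0.000000i ⇒ P_3 = -0.143423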